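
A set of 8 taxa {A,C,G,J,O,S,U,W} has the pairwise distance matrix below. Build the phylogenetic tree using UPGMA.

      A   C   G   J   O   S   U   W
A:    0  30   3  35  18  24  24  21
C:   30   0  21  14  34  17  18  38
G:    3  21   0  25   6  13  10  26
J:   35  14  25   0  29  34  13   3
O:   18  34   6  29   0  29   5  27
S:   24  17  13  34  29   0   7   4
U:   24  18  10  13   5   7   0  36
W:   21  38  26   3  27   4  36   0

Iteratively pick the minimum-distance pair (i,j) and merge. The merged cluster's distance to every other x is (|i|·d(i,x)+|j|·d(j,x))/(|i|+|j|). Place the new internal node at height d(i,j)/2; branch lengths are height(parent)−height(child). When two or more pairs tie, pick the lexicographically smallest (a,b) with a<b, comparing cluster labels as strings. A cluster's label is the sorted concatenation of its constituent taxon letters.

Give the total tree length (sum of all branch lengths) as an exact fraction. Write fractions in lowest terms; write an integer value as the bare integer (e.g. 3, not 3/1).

689/12

1. join A+G (d=3) ⇒ AG; edges |A|=3/2, |G|=3/2
  updated: d(AG,C)=51/2, d(AG,J)=30, d(AG,O)=12, d(AG,S)=37/2, d(AG,U)=17, d(AG,W)=47/2
2. join J+W (d=3) ⇒ JW; edges |J|=3/2, |W|=3/2
  updated: d(AG,JW)=107/4, d(C,JW)=26, d(JW,O)=28, d(JW,S)=19, d(JW,U)=49/2
3. join O+U (d=5) ⇒ OU; edges |O|=5/2, |U|=5/2
  updated: d(AG,OU)=29/2, d(C,OU)=26, d(JW,OU)=105/4, d(OU,S)=18
4. join AG+OU (d=29/2) ⇒ AGOU; edges |AG|=23/4, |OU|=19/4
  updated: d(AGOU,C)=103/4, d(AGOU,JW)=53/2, d(AGOU,S)=73/4
5. join C+S (d=17) ⇒ CS; edges |C|=17/2, |S|=17/2
  updated: d(AGOU,CS)=22, d(CS,JW)=45/2
6. join AGOU+CS (d=22) ⇒ ACGOSU; edges |AGOU|=15/4, |CS|=5/2
  updated: d(ACGOSU,JW)=151/6
7. join ACGOSU+JW (d=151/6) ⇒ ACGJOSUW; edges |ACGOSU|=19/12, |JW|=133/12
final tree: ((((A:3/2,G:3/2):23/4,(O:5/2,U:5/2):19/4):15/4,(C:17/2,S:17/2):5/2):19/12,(J:3/2,W:3/2):133/12)
total length: 689/12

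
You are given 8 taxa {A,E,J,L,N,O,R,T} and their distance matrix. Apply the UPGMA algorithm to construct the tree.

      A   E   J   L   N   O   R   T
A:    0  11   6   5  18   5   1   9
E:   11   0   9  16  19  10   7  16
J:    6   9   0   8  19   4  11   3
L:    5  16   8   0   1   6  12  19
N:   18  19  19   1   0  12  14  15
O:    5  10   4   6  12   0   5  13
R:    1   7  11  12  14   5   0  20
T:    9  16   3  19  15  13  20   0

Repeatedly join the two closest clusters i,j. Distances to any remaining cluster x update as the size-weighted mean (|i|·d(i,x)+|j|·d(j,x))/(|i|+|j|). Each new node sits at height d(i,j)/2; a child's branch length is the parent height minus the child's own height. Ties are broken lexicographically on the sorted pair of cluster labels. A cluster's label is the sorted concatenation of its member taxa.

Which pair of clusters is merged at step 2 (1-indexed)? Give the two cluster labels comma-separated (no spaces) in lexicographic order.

step 1: merge (A,R) at d=1; branch lengths A→1/2, R→1/2; new cluster AR
  updated: d(AR,E)=9, d(AR,J)=17/2, d(AR,L)=17/2, d(AR,N)=16, d(AR,O)=5, d(AR,T)=29/2
step 2: merge (L,N) at d=1; branch lengths L→1/2, N→1/2; new cluster LN
  updated: d(AR,LN)=49/4, d(E,LN)=35/2, d(J,LN)=27/2, d(LN,O)=9, d(LN,T)=17
step 3: merge (J,T) at d=3; branch lengths J→3/2, T→3/2; new cluster JT
  updated: d(AR,JT)=23/2, d(E,JT)=25/2, d(JT,LN)=61/4, d(JT,O)=17/2
step 4: merge (AR,O) at d=5; branch lengths AR→2, O→5/2; new cluster AOR
  updated: d(AOR,E)=28/3, d(AOR,JT)=21/2, d(AOR,LN)=67/6
step 5: merge (AOR,E) at d=28/3; branch lengths AOR→13/6, E→14/3; new cluster AEOR
  updated: d(AEOR,JT)=11, d(AEOR,LN)=51/4
step 6: merge (AEOR,JT) at d=11; branch lengths AEOR→5/6, JT→4; new cluster AEJORT
  updated: d(AEJORT,LN)=163/12
step 7: merge (AEJORT,LN) at d=163/12; branch lengths AEJORT→31/24, LN→151/24; new cluster AEJLNORT
final tree: (((((A:1/2,R:1/2):2,O:5/2):13/6,E:14/3):5/6,(J:3/2,T:3/2):4):31/24,(L:1/2,N:1/2):151/24)
total length: 115/4

L,N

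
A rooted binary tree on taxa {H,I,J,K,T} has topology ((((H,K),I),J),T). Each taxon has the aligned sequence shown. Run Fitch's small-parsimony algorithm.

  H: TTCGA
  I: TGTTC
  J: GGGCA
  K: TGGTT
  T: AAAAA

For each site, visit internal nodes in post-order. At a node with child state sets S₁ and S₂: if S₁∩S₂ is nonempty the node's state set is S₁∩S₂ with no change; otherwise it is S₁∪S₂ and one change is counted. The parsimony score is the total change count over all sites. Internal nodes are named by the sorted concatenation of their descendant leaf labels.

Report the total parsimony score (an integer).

12

HK@0: {T} ∩ {T} = {T} (intersection, +0)
HIK@0: {T} ∩ {T} = {T} (intersection, +0)
HIJK@0: {T} ∪ {G} = {G,T} (union, +1)
HIJKT@0: {G,T} ∪ {A} = {A,G,T} (union, +1)
HK@1: {T} ∪ {G} = {G,T} (union, +1)
HIK@1: {G,T} ∩ {G} = {G} (intersection, +0)
HIJK@1: {G} ∩ {G} = {G} (intersection, +0)
HIJKT@1: {G} ∪ {A} = {A,G} (union, +1)
HK@2: {C} ∪ {G} = {C,G} (union, +1)
HIK@2: {C,G} ∪ {T} = {C,G,T} (union, +1)
HIJK@2: {C,G,T} ∩ {G} = {G} (intersection, +0)
HIJKT@2: {G} ∪ {A} = {A,G} (union, +1)
HK@3: {G} ∪ {T} = {G,T} (union, +1)
HIK@3: {G,T} ∩ {T} = {T} (intersection, +0)
HIJK@3: {T} ∪ {C} = {C,T} (union, +1)
HIJKT@3: {C,T} ∪ {A} = {A,C,T} (union, +1)
HK@4: {A} ∪ {T} = {A,T} (union, +1)
HIK@4: {A,T} ∪ {C} = {A,C,T} (union, +1)
HIJK@4: {A,C,T} ∩ {A} = {A} (intersection, +0)
HIJKT@4: {A} ∩ {A} = {A} (intersection, +0)
per-site changes: [2, 2, 3, 3, 2]; total = 12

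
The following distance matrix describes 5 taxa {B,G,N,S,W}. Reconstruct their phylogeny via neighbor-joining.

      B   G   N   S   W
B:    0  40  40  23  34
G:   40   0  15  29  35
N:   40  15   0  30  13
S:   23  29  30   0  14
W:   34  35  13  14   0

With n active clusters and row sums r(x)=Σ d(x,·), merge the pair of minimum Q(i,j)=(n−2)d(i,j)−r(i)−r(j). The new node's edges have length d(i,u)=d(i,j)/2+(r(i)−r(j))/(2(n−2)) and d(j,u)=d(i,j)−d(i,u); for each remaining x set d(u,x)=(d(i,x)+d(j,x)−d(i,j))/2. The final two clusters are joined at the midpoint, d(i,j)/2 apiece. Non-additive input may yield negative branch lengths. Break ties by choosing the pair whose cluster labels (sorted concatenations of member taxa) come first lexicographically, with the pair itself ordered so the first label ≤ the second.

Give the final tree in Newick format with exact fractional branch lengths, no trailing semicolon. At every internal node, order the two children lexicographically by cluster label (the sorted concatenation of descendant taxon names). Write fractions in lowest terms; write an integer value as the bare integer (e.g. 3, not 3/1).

iteration 1: select G,N (d=15, Q=-172); attach at lengths (11, 4); label the merged cluster GN
  updated: d(B,GN)=65/2, d(GN,S)=22, d(GN,W)=33/2
iteration 2: select B,S (d=23, Q=-205/2); attach at lengths (153/8, 31/8); label the merged cluster BS
  updated: d(BS,GN)=63/4, d(BS,W)=25/2
iteration 3: select BS,GN (d=63/4, Q=-179/4); attach at lengths (47/8, 79/8); label the merged cluster BGNS
  updated: d(BGNS,W)=53/8
iteration 4: select BGNS,W (d=53/8); attach at lengths (53/16, 53/16); label the merged cluster BGNSW
final tree: (((B:153/8,S:31/8):47/8,(G:11,N:4):79/8):53/16,W:53/16)
total length: 483/8

(((B:153/8,S:31/8):47/8,(G:11,N:4):79/8):53/16,W:53/16)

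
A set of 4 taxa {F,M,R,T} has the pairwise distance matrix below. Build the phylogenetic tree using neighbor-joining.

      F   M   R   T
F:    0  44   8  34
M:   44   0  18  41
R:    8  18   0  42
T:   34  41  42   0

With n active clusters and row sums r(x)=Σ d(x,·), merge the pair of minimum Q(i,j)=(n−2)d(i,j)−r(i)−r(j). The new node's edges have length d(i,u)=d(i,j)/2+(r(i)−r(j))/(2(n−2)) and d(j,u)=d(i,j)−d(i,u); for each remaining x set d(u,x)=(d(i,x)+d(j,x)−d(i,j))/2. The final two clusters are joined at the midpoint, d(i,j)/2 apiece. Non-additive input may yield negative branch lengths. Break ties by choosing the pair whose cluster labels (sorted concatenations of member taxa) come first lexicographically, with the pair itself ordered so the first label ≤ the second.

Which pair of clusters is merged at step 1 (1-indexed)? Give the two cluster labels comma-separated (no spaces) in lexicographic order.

1. join F+R (d=8, Q=-138) ⇒ FR; edges |F|=17/2, |R|=-1/2
  updated: d(FR,M)=27, d(FR,T)=34
2. join FR+M (d=27, Q=-102) ⇒ FMR; edges |FR|=10, |M|=17
  updated: d(FMR,T)=24
3. join FMR+T (d=24) ⇒ FMRT; edges |FMR|=12, |T|=12
final tree: (((F:17/2,R:-1/2):10,M:17):12,T:12)
total length: 59

F,R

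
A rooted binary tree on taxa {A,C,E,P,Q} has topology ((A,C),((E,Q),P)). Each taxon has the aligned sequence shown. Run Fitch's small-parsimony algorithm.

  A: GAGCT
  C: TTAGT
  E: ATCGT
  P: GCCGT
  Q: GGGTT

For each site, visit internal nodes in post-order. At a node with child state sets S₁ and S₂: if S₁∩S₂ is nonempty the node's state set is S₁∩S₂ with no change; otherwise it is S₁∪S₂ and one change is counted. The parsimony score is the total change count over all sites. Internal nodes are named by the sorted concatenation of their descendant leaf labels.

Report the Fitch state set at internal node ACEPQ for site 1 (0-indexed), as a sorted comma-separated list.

T

AC@0: {G} ∪ {T} = {G,T} (union, +1)
EQ@0: {A} ∪ {G} = {A,G} (union, +1)
EPQ@0: {A,G} ∩ {G} = {G} (intersection, +0)
ACEPQ@0: {G,T} ∩ {G} = {G} (intersection, +0)
AC@1: {A} ∪ {T} = {A,T} (union, +1)
EQ@1: {T} ∪ {G} = {G,T} (union, +1)
EPQ@1: {G,T} ∪ {C} = {C,G,T} (union, +1)
ACEPQ@1: {A,T} ∩ {C,G,T} = {T} (intersection, +0)
AC@2: {G} ∪ {A} = {A,G} (union, +1)
EQ@2: {C} ∪ {G} = {C,G} (union, +1)
EPQ@2: {C,G} ∩ {C} = {C} (intersection, +0)
ACEPQ@2: {A,G} ∪ {C} = {A,C,G} (union, +1)
AC@3: {C} ∪ {G} = {C,G} (union, +1)
EQ@3: {G} ∪ {T} = {G,T} (union, +1)
EPQ@3: {G,T} ∩ {G} = {G} (intersection, +0)
ACEPQ@3: {C,G} ∩ {G} = {G} (intersection, +0)
AC@4: {T} ∩ {T} = {T} (intersection, +0)
EQ@4: {T} ∩ {T} = {T} (intersection, +0)
EPQ@4: {T} ∩ {T} = {T} (intersection, +0)
ACEPQ@4: {T} ∩ {T} = {T} (intersection, +0)
per-site changes: [2, 3, 3, 2, 0]; total = 10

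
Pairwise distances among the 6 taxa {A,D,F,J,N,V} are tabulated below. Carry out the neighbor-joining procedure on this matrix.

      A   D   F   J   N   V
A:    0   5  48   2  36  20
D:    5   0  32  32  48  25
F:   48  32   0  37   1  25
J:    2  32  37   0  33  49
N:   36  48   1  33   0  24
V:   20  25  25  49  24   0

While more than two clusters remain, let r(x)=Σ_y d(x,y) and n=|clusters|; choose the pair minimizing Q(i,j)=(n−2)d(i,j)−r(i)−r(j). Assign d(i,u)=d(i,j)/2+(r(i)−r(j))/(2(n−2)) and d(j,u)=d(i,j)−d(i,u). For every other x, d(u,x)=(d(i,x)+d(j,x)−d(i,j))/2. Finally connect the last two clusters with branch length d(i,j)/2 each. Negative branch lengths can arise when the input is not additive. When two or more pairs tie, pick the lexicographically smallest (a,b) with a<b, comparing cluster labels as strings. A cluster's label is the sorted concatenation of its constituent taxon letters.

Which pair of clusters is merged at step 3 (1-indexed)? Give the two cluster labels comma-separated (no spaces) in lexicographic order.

A,J

iteration 1: select F,N (d=1, Q=-281); attach at lengths (5/8, 3/8); label the merged cluster FN
  updated: d(A,FN)=83/2, d(D,FN)=79/2, d(FN,J)=69/2, d(FN,V)=24
iteration 2: select FN,V (d=24, Q=-371/2); attach at lengths (187/12, 101/12); label the merged cluster FNV
  updated: d(A,FNV)=75/4, d(D,FNV)=81/4, d(FNV,J)=119/4
iteration 3: select A,J (d=2, Q=-171/2); attach at lengths (-17/2, 21/2); label the merged cluster AJ
  updated: d(AJ,D)=35/2, d(AJ,FNV)=93/4
iteration 4: select AJ,D (d=35/2, Q=-61); attach at lengths (41/4, 29/4); label the merged cluster ADJ
  updated: d(ADJ,FNV)=13
iteration 5: select ADJ,FNV (d=13); attach at lengths (13/2, 13/2); label the merged cluster ADFJNV
final tree: (((A:-17/2,J:21/2):41/4,D:29/4):13/2,((F:5/8,N:3/8):187/12,V:101/12):13/2)
total length: 115/2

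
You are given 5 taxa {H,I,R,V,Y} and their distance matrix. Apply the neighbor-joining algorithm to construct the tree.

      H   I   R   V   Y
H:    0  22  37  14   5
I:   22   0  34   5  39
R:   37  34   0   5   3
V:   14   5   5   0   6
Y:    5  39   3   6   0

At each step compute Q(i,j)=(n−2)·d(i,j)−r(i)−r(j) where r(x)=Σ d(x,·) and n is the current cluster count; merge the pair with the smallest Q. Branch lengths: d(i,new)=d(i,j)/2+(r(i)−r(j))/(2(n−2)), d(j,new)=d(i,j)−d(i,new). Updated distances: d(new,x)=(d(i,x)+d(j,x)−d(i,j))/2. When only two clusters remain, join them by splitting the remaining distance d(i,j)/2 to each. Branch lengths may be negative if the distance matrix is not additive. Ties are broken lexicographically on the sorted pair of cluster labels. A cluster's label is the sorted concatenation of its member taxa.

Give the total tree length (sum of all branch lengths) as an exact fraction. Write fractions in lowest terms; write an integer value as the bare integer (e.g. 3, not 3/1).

34

step 1: merge (R,Y) at d=3, Q=-123; branch lengths R→35/6, Y→-17/6; new cluster RY
  updated: d(H,RY)=39/2, d(I,RY)=35, d(RY,V)=4
step 2: merge (H,RY) at d=39/2, Q=-75; branch lengths H→9, RY→21/2; new cluster HRY
  updated: d(HRY,I)=75/4, d(HRY,V)=-3/4
step 3: merge (HRY,I) at d=75/4, Q=-23; branch lengths HRY→13/2, I→49/4; new cluster HIRY
  updated: d(HIRY,V)=-29/4
step 4: merge (HIRY,V) at d=-29/4; branch lengths HIRY→-29/8, V→-29/8; new cluster HIRVY
final tree: (((H:9,(R:35/6,Y:-17/6):21/2):13/2,I:49/4):-29/8,V:-29/8)
total length: 34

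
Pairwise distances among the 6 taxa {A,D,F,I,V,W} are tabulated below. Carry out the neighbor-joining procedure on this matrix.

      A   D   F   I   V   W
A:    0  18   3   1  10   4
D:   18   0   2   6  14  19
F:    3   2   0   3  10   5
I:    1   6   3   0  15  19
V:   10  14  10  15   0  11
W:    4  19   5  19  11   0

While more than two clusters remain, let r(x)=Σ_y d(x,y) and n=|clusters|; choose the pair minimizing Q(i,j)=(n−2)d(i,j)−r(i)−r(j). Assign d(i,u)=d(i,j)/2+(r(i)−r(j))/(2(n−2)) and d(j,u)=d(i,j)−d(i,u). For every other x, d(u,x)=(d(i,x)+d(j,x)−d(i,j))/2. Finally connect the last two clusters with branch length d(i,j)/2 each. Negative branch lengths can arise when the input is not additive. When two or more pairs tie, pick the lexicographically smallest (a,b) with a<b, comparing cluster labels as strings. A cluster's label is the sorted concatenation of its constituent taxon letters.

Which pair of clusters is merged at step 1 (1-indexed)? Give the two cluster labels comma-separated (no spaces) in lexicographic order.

iteration 1: select D,I (d=6, Q=-79); attach at lengths (39/8, 9/8); label the merged cluster DI
  updated: d(A,DI)=13/2, d(DI,F)=-1/2, d(DI,V)=23/2, d(DI,W)=16
iteration 2: select DI,F (d=-1/2, Q=-105/2); attach at lengths (29/12, -35/12); label the merged cluster DFI
  updated: d(A,DFI)=5, d(DFI,V)=11, d(DFI,W)=43/4
iteration 3: select A,W (d=4, Q=-147/4); attach at lengths (5/16, 59/16); label the merged cluster AW
  updated: d(AW,DFI)=47/8, d(AW,V)=17/2
iteration 4: select AW,DFI (d=47/8, Q=-203/8); attach at lengths (27/16, 67/16); label the merged cluster ADFIW
  updated: d(ADFIW,V)=109/16
iteration 5: select ADFIW,V (d=109/16); attach at lengths (109/32, 109/32); label the merged cluster ADFIVW
final tree: (((A:5/16,W:59/16):27/16,((D:39/8,I:9/8):29/12,F:-35/12):67/16):109/32,V:109/32)
total length: 355/16

D,I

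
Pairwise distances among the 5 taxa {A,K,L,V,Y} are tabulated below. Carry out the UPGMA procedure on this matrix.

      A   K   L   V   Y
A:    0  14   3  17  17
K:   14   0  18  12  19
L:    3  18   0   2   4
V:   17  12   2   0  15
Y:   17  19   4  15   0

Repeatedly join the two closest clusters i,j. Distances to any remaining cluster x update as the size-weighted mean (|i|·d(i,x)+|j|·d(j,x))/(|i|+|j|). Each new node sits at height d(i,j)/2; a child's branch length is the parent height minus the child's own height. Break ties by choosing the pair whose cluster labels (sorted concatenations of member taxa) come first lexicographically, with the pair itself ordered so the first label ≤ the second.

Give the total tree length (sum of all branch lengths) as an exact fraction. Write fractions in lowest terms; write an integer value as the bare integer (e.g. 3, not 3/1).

step 1: merge (L,V) at d=2; branch lengths L→1, V→1; new cluster LV
  updated: d(A,LV)=10, d(K,LV)=15, d(LV,Y)=19/2
step 2: merge (LV,Y) at d=19/2; branch lengths LV→15/4, Y→19/4; new cluster LVY
  updated: d(A,LVY)=37/3, d(K,LVY)=49/3
step 3: merge (A,LVY) at d=37/3; branch lengths A→37/6, LVY→17/12; new cluster ALVY
  updated: d(ALVY,K)=63/4
step 4: merge (ALVY,K) at d=63/4; branch lengths ALVY→41/24, K→63/8; new cluster AKLVY
final tree: ((A:37/6,((L:1,V:1):15/4,Y:19/4):17/12):41/24,K:63/8)
total length: 83/3

83/3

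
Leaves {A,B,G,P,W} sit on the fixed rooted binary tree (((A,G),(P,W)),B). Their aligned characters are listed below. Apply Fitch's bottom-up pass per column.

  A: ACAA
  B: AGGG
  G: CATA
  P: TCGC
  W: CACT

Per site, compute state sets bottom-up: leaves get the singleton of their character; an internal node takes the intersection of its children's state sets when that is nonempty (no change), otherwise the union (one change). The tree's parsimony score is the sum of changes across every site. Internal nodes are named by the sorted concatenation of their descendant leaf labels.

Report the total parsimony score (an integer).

[col 0] AG: children A:{A}, G:{C} ∪→ {A,C}; cost 1
[col 0] PW: children P:{T}, W:{C} ∪→ {C,T}; cost 1
[col 0] AGPW: children AG:{A,C}, PW:{C,T} ∩→ {C}; cost 0
[col 0] ABGPW: children AGPW:{C}, B:{A} ∪→ {A,C}; cost 1
[col 1] AG: children A:{C}, G:{A} ∪→ {A,C}; cost 1
[col 1] PW: children P:{C}, W:{A} ∪→ {A,C}; cost 1
[col 1] AGPW: children AG:{A,C}, PW:{A,C} ∩→ {A,C}; cost 0
[col 1] ABGPW: children AGPW:{A,C}, B:{G} ∪→ {A,C,G}; cost 1
[col 2] AG: children A:{A}, G:{T} ∪→ {A,T}; cost 1
[col 2] PW: children P:{G}, W:{C} ∪→ {C,G}; cost 1
[col 2] AGPW: children AG:{A,T}, PW:{C,G} ∪→ {A,C,G,T}; cost 1
[col 2] ABGPW: children AGPW:{A,C,G,T}, B:{G} ∩→ {G}; cost 0
[col 3] AG: children A:{A}, G:{A} ∩→ {A}; cost 0
[col 3] PW: children P:{C}, W:{T} ∪→ {C,T}; cost 1
[col 3] AGPW: children AG:{A}, PW:{C,T} ∪→ {A,C,T}; cost 1
[col 3] ABGPW: children AGPW:{A,C,T}, B:{G} ∪→ {A,C,G,T}; cost 1
per-site changes: [3, 3, 3, 3]; total = 12

12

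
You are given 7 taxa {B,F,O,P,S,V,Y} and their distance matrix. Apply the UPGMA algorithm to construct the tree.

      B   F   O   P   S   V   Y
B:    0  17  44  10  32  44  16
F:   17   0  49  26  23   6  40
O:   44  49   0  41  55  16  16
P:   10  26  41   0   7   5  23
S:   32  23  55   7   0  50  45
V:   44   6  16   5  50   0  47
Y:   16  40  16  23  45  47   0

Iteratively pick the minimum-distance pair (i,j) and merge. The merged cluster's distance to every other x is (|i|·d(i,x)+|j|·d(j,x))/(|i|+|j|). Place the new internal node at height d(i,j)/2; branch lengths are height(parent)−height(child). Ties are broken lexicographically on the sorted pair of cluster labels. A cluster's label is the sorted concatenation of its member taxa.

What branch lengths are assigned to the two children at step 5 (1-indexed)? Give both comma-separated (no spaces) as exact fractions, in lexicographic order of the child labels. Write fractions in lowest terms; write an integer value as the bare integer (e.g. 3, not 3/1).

step 1: merge (P,V) at d=5; branch lengths P→5/2, V→5/2; new cluster PV
  updated: d(B,PV)=27, d(F,PV)=16, d(O,PV)=57/2, d(PV,S)=57/2, d(PV,Y)=35
step 2: merge (B,Y) at d=16; branch lengths B→8, Y→8; new cluster BY
  updated: d(BY,F)=57/2, d(BY,O)=30, d(BY,PV)=31, d(BY,S)=77/2
step 3: merge (F,PV) at d=16; branch lengths F→8, PV→11/2; new cluster FPV
  updated: d(BY,FPV)=181/6, d(FPV,O)=106/3, d(FPV,S)=80/3
step 4: merge (FPV,S) at d=80/3; branch lengths FPV→16/3, S→40/3; new cluster FPSV
  updated: d(BY,FPSV)=129/4, d(FPSV,O)=161/4
step 5: merge (BY,O) at d=30; branch lengths BY→7, O→15; new cluster BOY
  updated: d(BOY,FPSV)=419/12
step 6: merge (BOY,FPSV) at d=419/12; branch lengths BOY→59/24, FPSV→33/8; new cluster BFOPSVY
final tree: (((B:8,Y:8):7,O:15):59/24,((F:8,(P:5/2,V:5/2):11/2):16/3,S:40/3):33/8)
total length: 327/4

7,15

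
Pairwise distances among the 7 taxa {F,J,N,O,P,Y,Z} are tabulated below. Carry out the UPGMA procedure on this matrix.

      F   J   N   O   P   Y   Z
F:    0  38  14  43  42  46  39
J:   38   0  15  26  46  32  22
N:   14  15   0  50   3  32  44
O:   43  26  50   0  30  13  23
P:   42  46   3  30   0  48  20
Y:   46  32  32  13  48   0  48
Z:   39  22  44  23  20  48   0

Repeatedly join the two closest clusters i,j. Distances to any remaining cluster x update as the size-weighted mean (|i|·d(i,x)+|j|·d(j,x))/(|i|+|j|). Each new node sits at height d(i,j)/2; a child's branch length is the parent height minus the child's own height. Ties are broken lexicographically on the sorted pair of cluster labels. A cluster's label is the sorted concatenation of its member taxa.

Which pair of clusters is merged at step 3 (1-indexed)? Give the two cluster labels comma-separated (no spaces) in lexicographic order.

J,Z

1. join N+P (d=3) ⇒ NP; edges |N|=3/2, |P|=3/2
  updated: d(F,NP)=28, d(J,NP)=61/2, d(NP,O)=40, d(NP,Y)=40, d(NP,Z)=32
2. join O+Y (d=13) ⇒ OY; edges |O|=13/2, |Y|=13/2
  updated: d(F,OY)=89/2, d(J,OY)=29, d(NP,OY)=40, d(OY,Z)=71/2
3. join J+Z (d=22) ⇒ JZ; edges |J|=11, |Z|=11
  updated: d(F,JZ)=77/2, d(JZ,NP)=125/4, d(JZ,OY)=129/4
4. join F+NP (d=28) ⇒ FNP; edges |F|=14, |NP|=25/2
  updated: d(FNP,JZ)=101/3, d(FNP,OY)=83/2
5. join JZ+OY (d=129/4) ⇒ JOYZ; edges |JZ|=41/8, |OY|=77/8
  updated: d(FNP,JOYZ)=451/12
6. join FNP+JOYZ (d=451/12) ⇒ FJNOPYZ; edges |FNP|=115/24, |JOYZ|=8/3
final tree: ((F:14,(N:3/2,P:3/2):25/2):115/24,((J:11,Z:11):41/8,(O:13/2,Y:13/2):77/8):8/3)
total length: 2081/24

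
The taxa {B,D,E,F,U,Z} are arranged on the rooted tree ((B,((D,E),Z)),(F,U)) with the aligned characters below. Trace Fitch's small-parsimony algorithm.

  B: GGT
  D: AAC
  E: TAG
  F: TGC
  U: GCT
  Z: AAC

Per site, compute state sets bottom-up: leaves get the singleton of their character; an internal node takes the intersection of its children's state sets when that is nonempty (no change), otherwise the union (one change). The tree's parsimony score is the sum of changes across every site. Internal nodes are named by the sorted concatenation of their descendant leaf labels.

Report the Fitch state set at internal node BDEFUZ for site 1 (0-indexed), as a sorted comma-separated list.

[col 0] DE: children D:{A}, E:{T} ∪→ {A,T}; cost 1
[col 0] DEZ: children DE:{A,T}, Z:{A} ∩→ {A}; cost 0
[col 0] BDEZ: children B:{G}, DEZ:{A} ∪→ {A,G}; cost 1
[col 0] FU: children F:{T}, U:{G} ∪→ {G,T}; cost 1
[col 0] BDEFUZ: children BDEZ:{A,G}, FU:{G,T} ∩→ {G}; cost 0
[col 1] DE: children D:{A}, E:{A} ∩→ {A}; cost 0
[col 1] DEZ: children DE:{A}, Z:{A} ∩→ {A}; cost 0
[col 1] BDEZ: children B:{G}, DEZ:{A} ∪→ {A,G}; cost 1
[col 1] FU: children F:{G}, U:{C} ∪→ {C,G}; cost 1
[col 1] BDEFUZ: children BDEZ:{A,G}, FU:{C,G} ∩→ {G}; cost 0
[col 2] DE: children D:{C}, E:{G} ∪→ {C,G}; cost 1
[col 2] DEZ: children DE:{C,G}, Z:{C} ∩→ {C}; cost 0
[col 2] BDEZ: children B:{T}, DEZ:{C} ∪→ {C,T}; cost 1
[col 2] FU: children F:{C}, U:{T} ∪→ {C,T}; cost 1
[col 2] BDEFUZ: children BDEZ:{C,T}, FU:{C,T} ∩→ {C,T}; cost 0
per-site changes: [3, 2, 3]; total = 8

G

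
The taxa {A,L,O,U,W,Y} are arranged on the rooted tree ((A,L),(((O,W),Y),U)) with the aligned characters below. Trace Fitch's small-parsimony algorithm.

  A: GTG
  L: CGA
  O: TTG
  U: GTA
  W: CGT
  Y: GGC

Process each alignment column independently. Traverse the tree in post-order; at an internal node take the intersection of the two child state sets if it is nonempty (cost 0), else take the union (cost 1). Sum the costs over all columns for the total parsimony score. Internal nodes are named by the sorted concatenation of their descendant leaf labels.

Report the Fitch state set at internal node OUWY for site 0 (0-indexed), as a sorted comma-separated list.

G

site 0, node AL: A={G} ∪ L={C} → {C,G} (+1)
site 0, node OW: O={T} ∪ W={C} → {C,T} (+1)
site 0, node OWY: OW={C,T} ∪ Y={G} → {C,G,T} (+1)
site 0, node OUWY: OWY={C,G,T} ∩ U={G} → {G} (+0)
site 0, node ALOUWY: AL={C,G} ∩ OUWY={G} → {G} (+0)
site 1, node AL: A={T} ∪ L={G} → {G,T} (+1)
site 1, node OW: O={T} ∪ W={G} → {G,T} (+1)
site 1, node OWY: OW={G,T} ∩ Y={G} → {G} (+0)
site 1, node OUWY: OWY={G} ∪ U={T} → {G,T} (+1)
site 1, node ALOUWY: AL={G,T} ∩ OUWY={G,T} → {G,T} (+0)
site 2, node AL: A={G} ∪ L={A} → {A,G} (+1)
site 2, node OW: O={G} ∪ W={T} → {G,T} (+1)
site 2, node OWY: OW={G,T} ∪ Y={C} → {C,G,T} (+1)
site 2, node OUWY: OWY={C,G,T} ∪ U={A} → {A,C,G,T} (+1)
site 2, node ALOUWY: AL={A,G} ∩ OUWY={A,C,G,T} → {A,G} (+0)
per-site changes: [3, 3, 4]; total = 10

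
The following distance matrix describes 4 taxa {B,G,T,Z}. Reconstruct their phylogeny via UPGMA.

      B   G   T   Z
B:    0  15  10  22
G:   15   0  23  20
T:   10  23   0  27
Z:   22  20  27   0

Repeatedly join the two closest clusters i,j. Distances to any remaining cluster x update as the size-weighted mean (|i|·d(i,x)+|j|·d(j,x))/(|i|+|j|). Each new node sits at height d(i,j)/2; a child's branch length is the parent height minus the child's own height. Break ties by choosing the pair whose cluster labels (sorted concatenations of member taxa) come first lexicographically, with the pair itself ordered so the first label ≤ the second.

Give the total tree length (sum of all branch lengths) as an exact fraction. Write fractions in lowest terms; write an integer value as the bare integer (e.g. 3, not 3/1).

step 1: merge (B,T) at d=10; branch lengths B→5, T→5; new cluster BT
  updated: d(BT,G)=19, d(BT,Z)=49/2
step 2: merge (BT,G) at d=19; branch lengths BT→9/2, G→19/2; new cluster BGT
  updated: d(BGT,Z)=23
step 3: merge (BGT,Z) at d=23; branch lengths BGT→2, Z→23/2; new cluster BGTZ
final tree: (((B:5,T:5):9/2,G:19/2):2,Z:23/2)
total length: 75/2

75/2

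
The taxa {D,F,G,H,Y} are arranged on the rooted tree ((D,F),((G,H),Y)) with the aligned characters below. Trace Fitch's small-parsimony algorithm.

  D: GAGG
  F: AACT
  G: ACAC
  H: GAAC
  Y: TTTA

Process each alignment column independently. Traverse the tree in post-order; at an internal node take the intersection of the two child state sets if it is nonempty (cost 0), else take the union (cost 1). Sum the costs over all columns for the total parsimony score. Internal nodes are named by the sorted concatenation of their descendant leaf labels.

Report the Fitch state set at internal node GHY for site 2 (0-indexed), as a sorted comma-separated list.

[col 0] DF: children D:{G}, F:{A} ∪→ {A,G}; cost 1
[col 0] GH: children G:{A}, H:{G} ∪→ {A,G}; cost 1
[col 0] GHY: children GH:{A,G}, Y:{T} ∪→ {A,G,T}; cost 1
[col 0] DFGHY: children DF:{A,G}, GHY:{A,G,T} ∩→ {A,G}; cost 0
[col 1] DF: children D:{A}, F:{A} ∩→ {A}; cost 0
[col 1] GH: children G:{C}, H:{A} ∪→ {A,C}; cost 1
[col 1] GHY: children GH:{A,C}, Y:{T} ∪→ {A,C,T}; cost 1
[col 1] DFGHY: children DF:{A}, GHY:{A,C,T} ∩→ {A}; cost 0
[col 2] DF: children D:{G}, F:{C} ∪→ {C,G}; cost 1
[col 2] GH: children G:{A}, H:{A} ∩→ {A}; cost 0
[col 2] GHY: children GH:{A}, Y:{T} ∪→ {A,T}; cost 1
[col 2] DFGHY: children DF:{C,G}, GHY:{A,T} ∪→ {A,C,G,T}; cost 1
[col 3] DF: children D:{G}, F:{T} ∪→ {G,T}; cost 1
[col 3] GH: children G:{C}, H:{C} ∩→ {C}; cost 0
[col 3] GHY: children GH:{C}, Y:{A} ∪→ {A,C}; cost 1
[col 3] DFGHY: children DF:{G,T}, GHY:{A,C} ∪→ {A,C,G,T}; cost 1
per-site changes: [3, 2, 3, 3]; total = 11

A,T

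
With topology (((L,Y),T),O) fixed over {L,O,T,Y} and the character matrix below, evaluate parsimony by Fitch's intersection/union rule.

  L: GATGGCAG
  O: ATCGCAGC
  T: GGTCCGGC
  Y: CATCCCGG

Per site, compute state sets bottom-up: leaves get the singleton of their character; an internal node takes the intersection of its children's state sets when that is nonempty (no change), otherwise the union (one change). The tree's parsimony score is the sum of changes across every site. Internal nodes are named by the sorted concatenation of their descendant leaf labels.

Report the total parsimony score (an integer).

[col 0] LY: children L:{G}, Y:{C} ∪→ {C,G}; cost 1
[col 0] LTY: children LY:{C,G}, T:{G} ∩→ {G}; cost 0
[col 0] LOTY: children LTY:{G}, O:{A} ∪→ {A,G}; cost 1
[col 1] LY: children L:{A}, Y:{A} ∩→ {A}; cost 0
[col 1] LTY: children LY:{A}, T:{G} ∪→ {A,G}; cost 1
[col 1] LOTY: children LTY:{A,G}, O:{T} ∪→ {A,G,T}; cost 1
[col 2] LY: children L:{T}, Y:{T} ∩→ {T}; cost 0
[col 2] LTY: children LY:{T}, T:{T} ∩→ {T}; cost 0
[col 2] LOTY: children LTY:{T}, O:{C} ∪→ {C,T}; cost 1
[col 3] LY: children L:{G}, Y:{C} ∪→ {C,G}; cost 1
[col 3] LTY: children LY:{C,G}, T:{C} ∩→ {C}; cost 0
[col 3] LOTY: children LTY:{C}, O:{G} ∪→ {C,G}; cost 1
[col 4] LY: children L:{G}, Y:{C} ∪→ {C,G}; cost 1
[col 4] LTY: children LY:{C,G}, T:{C} ∩→ {C}; cost 0
[col 4] LOTY: children LTY:{C}, O:{C} ∩→ {C}; cost 0
[col 5] LY: children L:{C}, Y:{C} ∩→ {C}; cost 0
[col 5] LTY: children LY:{C}, T:{G} ∪→ {C,G}; cost 1
[col 5] LOTY: children LTY:{C,G}, O:{A} ∪→ {A,C,G}; cost 1
[col 6] LY: children L:{A}, Y:{G} ∪→ {A,G}; cost 1
[col 6] LTY: children LY:{A,G}, T:{G} ∩→ {G}; cost 0
[col 6] LOTY: children LTY:{G}, O:{G} ∩→ {G}; cost 0
[col 7] LY: children L:{G}, Y:{G} ∩→ {G}; cost 0
[col 7] LTY: children LY:{G}, T:{C} ∪→ {C,G}; cost 1
[col 7] LOTY: children LTY:{C,G}, O:{C} ∩→ {C}; cost 0
per-site changes: [2, 2, 1, 2, 1, 2, 1, 1]; total = 12

12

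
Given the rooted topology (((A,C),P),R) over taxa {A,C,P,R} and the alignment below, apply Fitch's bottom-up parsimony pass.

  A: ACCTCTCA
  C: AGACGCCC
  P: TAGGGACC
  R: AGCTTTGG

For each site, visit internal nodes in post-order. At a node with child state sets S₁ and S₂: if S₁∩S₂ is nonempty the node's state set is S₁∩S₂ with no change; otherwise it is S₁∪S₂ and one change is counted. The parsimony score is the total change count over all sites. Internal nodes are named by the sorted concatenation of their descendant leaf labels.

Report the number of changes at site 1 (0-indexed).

2

site 0, node AC: A={A} ∩ C={A} → {A} (+0)
site 0, node ACP: AC={A} ∪ P={T} → {A,T} (+1)
site 0, node ACPR: ACP={A,T} ∩ R={A} → {A} (+0)
site 1, node AC: A={C} ∪ C={G} → {C,G} (+1)
site 1, node ACP: AC={C,G} ∪ P={A} → {A,C,G} (+1)
site 1, node ACPR: ACP={A,C,G} ∩ R={G} → {G} (+0)
site 2, node AC: A={C} ∪ C={A} → {A,C} (+1)
site 2, node ACP: AC={A,C} ∪ P={G} → {A,C,G} (+1)
site 2, node ACPR: ACP={A,C,G} ∩ R={C} → {C} (+0)
site 3, node AC: A={T} ∪ C={C} → {C,T} (+1)
site 3, node ACP: AC={C,T} ∪ P={G} → {C,G,T} (+1)
site 3, node ACPR: ACP={C,G,T} ∩ R={T} → {T} (+0)
site 4, node AC: A={C} ∪ C={G} → {C,G} (+1)
site 4, node ACP: AC={C,G} ∩ P={G} → {G} (+0)
site 4, node ACPR: ACP={G} ∪ R={T} → {G,T} (+1)
site 5, node AC: A={T} ∪ C={C} → {C,T} (+1)
site 5, node ACP: AC={C,T} ∪ P={A} → {A,C,T} (+1)
site 5, node ACPR: ACP={A,C,T} ∩ R={T} → {T} (+0)
site 6, node AC: A={C} ∩ C={C} → {C} (+0)
site 6, node ACP: AC={C} ∩ P={C} → {C} (+0)
site 6, node ACPR: ACP={C} ∪ R={G} → {C,G} (+1)
site 7, node AC: A={A} ∪ C={C} → {A,C} (+1)
site 7, node ACP: AC={A,C} ∩ P={C} → {C} (+0)
site 7, node ACPR: ACP={C} ∪ R={G} → {C,G} (+1)
per-site changes: [1, 2, 2, 2, 2, 2, 1, 2]; total = 14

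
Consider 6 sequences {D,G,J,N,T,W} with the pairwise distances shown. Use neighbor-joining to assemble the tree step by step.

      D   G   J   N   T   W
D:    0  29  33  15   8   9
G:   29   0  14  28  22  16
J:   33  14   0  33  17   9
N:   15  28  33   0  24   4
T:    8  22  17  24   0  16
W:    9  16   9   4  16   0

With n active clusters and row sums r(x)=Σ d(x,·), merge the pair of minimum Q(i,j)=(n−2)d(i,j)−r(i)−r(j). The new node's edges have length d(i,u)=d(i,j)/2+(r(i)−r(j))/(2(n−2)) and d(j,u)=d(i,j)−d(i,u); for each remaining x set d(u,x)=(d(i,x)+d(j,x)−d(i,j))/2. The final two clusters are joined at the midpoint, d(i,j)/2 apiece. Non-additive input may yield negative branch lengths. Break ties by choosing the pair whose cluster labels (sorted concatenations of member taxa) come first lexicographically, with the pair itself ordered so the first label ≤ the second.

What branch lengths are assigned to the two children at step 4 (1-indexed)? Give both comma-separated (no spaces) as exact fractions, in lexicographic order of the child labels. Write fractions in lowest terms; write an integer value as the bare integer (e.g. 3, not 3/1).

33/8,33/4

iteration 1: select G,J (d=14, Q=-159); attach at lengths (59/8, 53/8); label the merged cluster GJ
  updated: d(D,GJ)=24, d(GJ,N)=47/2, d(GJ,T)=25/2, d(GJ,W)=11/2
iteration 2: select D,T (d=8, Q=-185/2); attach at lengths (13/4, 19/4); label the merged cluster DT
  updated: d(DT,GJ)=57/4, d(DT,N)=31/2, d(DT,W)=17/2
iteration 3: select DT,GJ (d=57/4, Q=-53); attach at lengths (47/8, 67/8); label the merged cluster DGJT
  updated: d(DGJT,N)=99/8, d(DGJT,W)=-1/8
iteration 4: select DGJT,N (d=99/8, Q=-65/4); attach at lengths (33/8, 33/4); label the merged cluster DGJNT
  updated: d(DGJNT,W)=-17/4
iteration 5: select DGJNT,W (d=-17/4); attach at lengths (-17/8, -17/8); label the merged cluster DGJNTW
final tree: ((((D:13/4,T:19/4):47/8,(G:59/8,J:53/8):67/8):33/8,N:33/4):-17/8,W:-17/8)
total length: 355/8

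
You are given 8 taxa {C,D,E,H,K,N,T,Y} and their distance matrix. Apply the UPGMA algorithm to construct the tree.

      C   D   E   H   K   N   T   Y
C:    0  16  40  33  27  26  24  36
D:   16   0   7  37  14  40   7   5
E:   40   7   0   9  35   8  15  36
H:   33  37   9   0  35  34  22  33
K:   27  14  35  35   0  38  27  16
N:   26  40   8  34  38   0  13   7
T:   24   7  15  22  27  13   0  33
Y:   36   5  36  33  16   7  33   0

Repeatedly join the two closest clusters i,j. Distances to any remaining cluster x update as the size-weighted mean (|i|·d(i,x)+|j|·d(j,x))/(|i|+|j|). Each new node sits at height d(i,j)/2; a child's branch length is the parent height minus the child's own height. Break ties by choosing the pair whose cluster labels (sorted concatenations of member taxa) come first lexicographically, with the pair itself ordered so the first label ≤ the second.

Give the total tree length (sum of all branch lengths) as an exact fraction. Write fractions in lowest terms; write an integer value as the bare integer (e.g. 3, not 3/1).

589/8

1. join D+Y (d=5) ⇒ DY; edges |D|=5/2, |Y|=5/2
  updated: d(C,DY)=26, d(DY,E)=43/2, d(DY,H)=35, d(DY,K)=15, d(DY,N)=47/2, d(DY,T)=20
2. join E+N (d=8) ⇒ EN; edges |E|=4, |N|=4
  updated: d(C,EN)=33, d(DY,EN)=45/2, d(EN,H)=43/2, d(EN,K)=73/2, d(EN,T)=14
3. join EN+T (d=14) ⇒ ENT; edges |EN|=3, |T|=7
  updated: d(C,ENT)=30, d(DY,ENT)=65/3, d(ENT,H)=65/3, d(ENT,K)=100/3
4. join DY+K (d=15) ⇒ DKY; edges |DY|=5, |K|=15/2
  updated: d(C,DKY)=79/3, d(DKY,ENT)=230/9, d(DKY,H)=35
5. join ENT+H (d=65/3) ⇒ EHNT; edges |ENT|=23/6, |H|=65/6
  updated: d(C,EHNT)=123/4, d(DKY,EHNT)=335/12
6. join C+DKY (d=79/3) ⇒ CDKY; edges |C|=79/6, |DKY|=17/3
  updated: d(CDKY,EHNT)=229/8
7. join CDKY+EHNT (d=229/8) ⇒ CDEHKNTY; edges |CDKY|=55/48, |EHNT|=167/48
final tree: ((C:79/6,((D:5/2,Y:5/2):5,K:15/2):17/3):55/48,(((E:4,N:4):3,T:7):23/6,H:65/6):167/48)
total length: 589/8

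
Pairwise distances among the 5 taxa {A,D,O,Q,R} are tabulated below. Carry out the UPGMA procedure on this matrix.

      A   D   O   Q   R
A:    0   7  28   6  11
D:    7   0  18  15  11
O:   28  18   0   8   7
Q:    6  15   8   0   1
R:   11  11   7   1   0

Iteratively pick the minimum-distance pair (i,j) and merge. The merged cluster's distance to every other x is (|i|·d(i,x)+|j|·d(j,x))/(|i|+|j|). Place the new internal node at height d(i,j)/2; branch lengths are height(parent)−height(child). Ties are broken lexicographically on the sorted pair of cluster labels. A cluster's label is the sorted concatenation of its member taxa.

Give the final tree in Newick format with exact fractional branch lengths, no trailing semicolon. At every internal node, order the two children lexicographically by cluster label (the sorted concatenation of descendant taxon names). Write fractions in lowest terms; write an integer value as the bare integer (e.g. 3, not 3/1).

((A:7/2,D:7/2):47/12,(O:15/4,(Q:1/2,R:1/2):13/4):11/3)

step 1: merge (Q,R) at d=1; branch lengths Q→1/2, R→1/2; new cluster QR
  updated: d(A,QR)=17/2, d(D,QR)=13, d(O,QR)=15/2
step 2: merge (A,D) at d=7; branch lengths A→7/2, D→7/2; new cluster AD
  updated: d(AD,O)=23, d(AD,QR)=43/4
step 3: merge (O,QR) at d=15/2; branch lengths O→15/4, QR→13/4; new cluster OQR
  updated: d(AD,OQR)=89/6
step 4: merge (AD,OQR) at d=89/6; branch lengths AD→47/12, OQR→11/3; new cluster ADOQR
final tree: ((A:7/2,D:7/2):47/12,(O:15/4,(Q:1/2,R:1/2):13/4):11/3)
total length: 271/12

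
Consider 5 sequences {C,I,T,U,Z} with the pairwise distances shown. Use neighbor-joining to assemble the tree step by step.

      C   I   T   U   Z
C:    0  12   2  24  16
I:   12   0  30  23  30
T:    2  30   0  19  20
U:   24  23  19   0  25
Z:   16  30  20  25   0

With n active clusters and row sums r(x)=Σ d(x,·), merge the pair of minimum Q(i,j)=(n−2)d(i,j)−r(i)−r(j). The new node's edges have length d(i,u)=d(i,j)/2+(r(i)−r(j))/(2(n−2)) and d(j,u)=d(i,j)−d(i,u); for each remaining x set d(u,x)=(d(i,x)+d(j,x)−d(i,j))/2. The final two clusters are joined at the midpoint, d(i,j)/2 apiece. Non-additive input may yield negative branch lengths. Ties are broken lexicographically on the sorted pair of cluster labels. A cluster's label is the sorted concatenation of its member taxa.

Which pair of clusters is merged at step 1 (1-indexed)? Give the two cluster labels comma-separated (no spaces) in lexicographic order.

C,T

iteration 1: select C,T (d=2, Q=-119); attach at lengths (-11/6, 23/6); label the merged cluster CT
  updated: d(CT,I)=20, d(CT,U)=41/2, d(CT,Z)=17
iteration 2: select CT,Z (d=17, Q=-191/2); attach at lengths (39/8, 97/8); label the merged cluster CTZ
  updated: d(CTZ,I)=33/2, d(CTZ,U)=57/4
iteration 3: select CTZ,I (d=33/2, Q=-215/4); attach at lengths (31/8, 101/8); label the merged cluster CITZ
  updated: d(CITZ,U)=83/8
iteration 4: select CITZ,U (d=83/8); attach at lengths (83/16, 83/16); label the merged cluster CITUZ
final tree: ((((C:-11/6,T:23/6):39/8,Z:97/8):31/8,I:101/8):83/16,U:83/16)
total length: 367/8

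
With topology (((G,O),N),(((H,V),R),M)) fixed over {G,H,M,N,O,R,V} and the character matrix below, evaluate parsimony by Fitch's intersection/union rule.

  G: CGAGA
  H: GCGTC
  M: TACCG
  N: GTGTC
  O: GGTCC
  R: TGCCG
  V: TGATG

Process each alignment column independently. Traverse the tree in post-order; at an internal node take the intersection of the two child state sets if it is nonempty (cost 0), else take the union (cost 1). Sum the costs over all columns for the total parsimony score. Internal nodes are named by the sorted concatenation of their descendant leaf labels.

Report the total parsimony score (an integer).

17

site 0, node GO: G={C} ∪ O={G} → {C,G} (+1)
site 0, node GNO: GO={C,G} ∩ N={G} → {G} (+0)
site 0, node HV: H={G} ∪ V={T} → {G,T} (+1)
site 0, node HRV: HV={G,T} ∩ R={T} → {T} (+0)
site 0, node HMRV: HRV={T} ∩ M={T} → {T} (+0)
site 0, node GHMNORV: GNO={G} ∪ HMRV={T} → {G,T} (+1)
site 1, node GO: G={G} ∩ O={G} → {G} (+0)
site 1, node GNO: GO={G} ∪ N={T} → {G,T} (+1)
site 1, node HV: H={C} ∪ V={G} → {C,G} (+1)
site 1, node HRV: HV={C,G} ∩ R={G} → {G} (+0)
site 1, node HMRV: HRV={G} ∪ M={A} → {A,G} (+1)
site 1, node GHMNORV: GNO={G,T} ∩ HMRV={A,G} → {G} (+0)
site 2, node GO: G={A} ∪ O={T} → {A,T} (+1)
site 2, node GNO: GO={A,T} ∪ N={G} → {A,G,T} (+1)
site 2, node HV: H={G} ∪ V={A} → {A,G} (+1)
site 2, node HRV: HV={A,G} ∪ R={C} → {A,C,G} (+1)
site 2, node HMRV: HRV={A,C,G} ∩ M={C} → {C} (+0)
site 2, node GHMNORV: GNO={A,G,T} ∪ HMRV={C} → {A,C,G,T} (+1)
site 3, node GO: G={G} ∪ O={C} → {C,G} (+1)
site 3, node GNO: GO={C,G} ∪ N={T} → {C,G,T} (+1)
site 3, node HV: H={T} ∩ V={T} → {T} (+0)
site 3, node HRV: HV={T} ∪ R={C} → {C,T} (+1)
site 3, node HMRV: HRV={C,T} ∩ M={C} → {C} (+0)
site 3, node GHMNORV: GNO={C,G,T} ∩ HMRV={C} → {C} (+0)
site 4, node GO: G={A} ∪ O={C} → {A,C} (+1)
site 4, node GNO: GO={A,C} ∩ N={C} → {C} (+0)
site 4, node HV: H={C} ∪ V={G} → {C,G} (+1)
site 4, node HRV: HV={C,G} ∩ R={G} → {G} (+0)
site 4, node HMRV: HRV={G} ∩ M={G} → {G} (+0)
site 4, node GHMNORV: GNO={C} ∪ HMRV={G} → {C,G} (+1)
per-site changes: [3, 3, 5, 3, 3]; total = 17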